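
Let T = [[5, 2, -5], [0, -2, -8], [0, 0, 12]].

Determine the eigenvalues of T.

T is upper triangular, so its eigenvalues are the diagonal entries.
Diagonal: 5, -2, 12.

-2, 5, 12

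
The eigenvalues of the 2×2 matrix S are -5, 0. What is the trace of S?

trace(S) is the sum of the eigenvalues: (-5) + (0) = -5.

-5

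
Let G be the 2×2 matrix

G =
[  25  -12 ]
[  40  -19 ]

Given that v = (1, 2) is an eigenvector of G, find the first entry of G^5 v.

1

First find the eigenvalue: Gv = (1, 2) = 1·(1, 2), so λ = 1.
Then G^5 v = λ^5·v = 1^5·(1, 2) = 1·(1, 2) = (1, 2).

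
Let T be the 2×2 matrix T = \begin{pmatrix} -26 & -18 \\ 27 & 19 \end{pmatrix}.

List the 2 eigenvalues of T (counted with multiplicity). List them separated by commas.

-8, 1

det(T - λI) = (-26 - λ)(19 - λ) - (-18)·(27) = λ^2 + 7λ - 8.
This factors as (λ + 8)·(λ - 1) = 0.
Eigenvalues: -8, 1.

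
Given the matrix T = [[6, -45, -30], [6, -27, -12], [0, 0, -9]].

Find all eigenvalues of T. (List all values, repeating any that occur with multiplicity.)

Compute the characteristic polynomial p(λ) = det(λI - T).
Cofactor expansion gives p(λ) = λ^3 + 30λ^2 + 297λ + 972.
Try λ = -9: p(-9) = 0, so -9 is a root.
Dividing by (λ + 9) leaves λ^2 + 21λ + 108.
The quadratic factors as (λ + 12)·(λ + 9).
Eigenvalues: -12, -9, -9.

-12, -9, -9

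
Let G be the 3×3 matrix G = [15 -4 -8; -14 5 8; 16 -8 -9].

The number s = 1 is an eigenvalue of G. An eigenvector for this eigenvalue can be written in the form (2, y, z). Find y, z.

-1, 4

We need (G - 1I)v = 0.
G - 1I = [[14, -4, -8], [-14, 4, 8], [16, -8, -10]].
Row 1: (14)·2 + (-4)·y + (-8)·z = 0
Row 2: (-14)·2 + (4)·y + (8)·z = 0
Row 3: (16)·2 + (-8)·y + (-10)·z = 0
Solving gives y = -1, z = 4.
Check: G·(2, -1, 4) = (2, -1, 4) = 1·(2, -1, 4).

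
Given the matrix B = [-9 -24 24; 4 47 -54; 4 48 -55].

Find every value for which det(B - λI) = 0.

Set up det(λI - B) = 0.
Expanding along the first row, p(λ) = λ^3 + 17λ^2 + 79λ + 63.
Since p(-1) = 0, λ = -1 is a root.
Dividing by (λ + 1) leaves λ^2 + 16λ + 63.
The quadratic factors as (λ + 9)·(λ + 7).
Eigenvalues: -9, -7, -1.

-9, -7, -1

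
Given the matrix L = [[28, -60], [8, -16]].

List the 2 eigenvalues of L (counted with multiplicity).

4, 8

det(L - sI) = (28 - s)(-16 - s) - (-60)·(8) = s^2 - 12s + 32.
This factors as (s - 4)·(s - 8) = 0.
Eigenvalues: 4, 8.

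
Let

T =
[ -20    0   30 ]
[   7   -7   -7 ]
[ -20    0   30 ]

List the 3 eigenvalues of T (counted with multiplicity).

The characteristic polynomial is p(r) = det(rI - T).
Expanding the 3×3 determinant: p(r) = r^3 - 3r^2 - 70r.
Rational-root test: r = -7 gives p(-7) = 0.
Dividing by (r + 7) leaves r^2 - 10r.
The quadratic factors as r·(r - 10).
Eigenvalues: -7, 0, 10.

-7, 0, 10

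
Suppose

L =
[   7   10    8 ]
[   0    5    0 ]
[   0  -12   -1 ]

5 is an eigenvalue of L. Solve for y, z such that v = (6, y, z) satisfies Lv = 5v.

2, -4

We need (L - 5I)v = 0.
L - 5I = [[2, 10, 8], [0, 0, 0], [0, -12, -6]].
Row 1: (2)·6 + (10)·y + (8)·z = 0
Row 2: (0)·6 + (0)·y + (0)·z = 0
Row 3: (0)·6 + (-12)·y + (-6)·z = 0
Solving gives y = 2, z = -4.
Check: L·(6, 2, -4) = (30, 10, -20) = 5·(6, 2, -4).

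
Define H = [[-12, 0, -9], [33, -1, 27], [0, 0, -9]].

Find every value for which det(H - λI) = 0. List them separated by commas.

The characteristic polynomial is p(lambda) = det(lambda·I - H).
Cofactor expansion gives p(lambda) = lambda^3 + 22·lambda^2 + 129·lambda + 108.
Since p(-12) = 0, lambda = -12 is a root.
Dividing by (lambda + 12) leaves lambda^2 + 10·lambda + 9.
The quadratic factors as (lambda + 9)·(lambda + 1).
Eigenvalues: -12, -9, -1.

-12, -9, -1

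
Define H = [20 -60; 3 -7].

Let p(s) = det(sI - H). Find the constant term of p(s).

40

p(s) = s^2 - 13s + 40.
The constant term is 40.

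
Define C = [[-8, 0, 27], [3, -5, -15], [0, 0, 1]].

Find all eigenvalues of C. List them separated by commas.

-8, -5, 1

The characteristic polynomial is p(μ) = det(μI - C).
Expanding the 3×3 determinant: p(μ) = μ^3 + 12μ^2 + 27μ - 40.
Try μ = -5: p(-5) = 0, so -5 is a root.
Dividing by (μ + 5) leaves μ^2 + 7μ - 8.
The quadratic factors as (μ + 8)·(μ - 1).
Eigenvalues: -8, -5, 1.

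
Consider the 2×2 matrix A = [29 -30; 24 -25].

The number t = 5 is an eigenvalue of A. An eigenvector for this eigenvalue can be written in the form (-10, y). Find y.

-8

We need (A - 5I)v = 0.
A - 5I = [[24, -30], [24, -30]].
Row 1: (24)·-10 + (-30)·y = 0
Row 2: (24)·-10 + (-30)·y = 0
Solving gives y = -8.
Check: A·(-10, -8) = (-50, -40) = 5·(-10, -8).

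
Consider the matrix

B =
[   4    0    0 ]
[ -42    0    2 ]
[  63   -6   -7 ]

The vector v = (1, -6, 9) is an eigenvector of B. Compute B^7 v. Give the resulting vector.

First find the eigenvalue: Bv = (4, -24, 36) = 4·(1, -6, 9), so λ = 4.
Then B^7 v = λ^7·v = 4^7·(1, -6, 9) = 16384·(1, -6, 9) = (16384, -98304, 147456).

(16384, -98304, 147456)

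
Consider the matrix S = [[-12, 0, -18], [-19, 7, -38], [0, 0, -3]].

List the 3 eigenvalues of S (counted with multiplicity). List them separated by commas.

-12, -3, 7

The characteristic polynomial is p(μ) = det(μI - S).
Expanding the 3×3 determinant: p(μ) = μ^3 + 8μ^2 - 69μ - 252.
Since p(-3) = 0, μ = -3 is a root.
Factor out (μ + 3): p(μ) = (μ + 3)·(μ^2 + 5μ - 84).
The quadratic factors as (μ + 12)·(μ - 7).
Eigenvalues: -12, -3, 7.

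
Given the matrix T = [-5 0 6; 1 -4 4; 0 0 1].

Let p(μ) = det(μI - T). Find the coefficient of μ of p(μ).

p(μ) = μ^3 + 8μ^2 + 11μ - 20.
The coefficient of μ is 11.

11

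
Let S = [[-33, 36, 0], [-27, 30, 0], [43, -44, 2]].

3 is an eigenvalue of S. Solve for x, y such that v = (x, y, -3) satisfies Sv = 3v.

3, 3

We need (S - 3I)v = 0.
S - 3I = [[-36, 36, 0], [-27, 27, 0], [43, -44, -1]].
Row 1: (-36)·x + (36)·y + (0)·-3 = 0
Row 2: (-27)·x + (27)·y + (0)·-3 = 0
Row 3: (43)·x + (-44)·y + (-1)·-3 = 0
Solving gives x = 3, y = 3.
Check: S·(3, 3, -3) = (9, 9, -9) = 3·(3, 3, -3).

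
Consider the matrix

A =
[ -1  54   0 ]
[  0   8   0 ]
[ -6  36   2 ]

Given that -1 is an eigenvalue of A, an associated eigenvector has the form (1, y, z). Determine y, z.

We need (A + 1I)v = 0.
A + 1I = [[0, 54, 0], [0, 9, 0], [-6, 36, 3]].
Row 1: (0)·1 + (54)·y + (0)·z = 0
Row 2: (0)·1 + (9)·y + (0)·z = 0
Row 3: (-6)·1 + (36)·y + (3)·z = 0
Solving gives y = 0, z = 2.
Check: A·(1, 0, 2) = (-1, 0, -2) = -1·(1, 0, 2).

0, 2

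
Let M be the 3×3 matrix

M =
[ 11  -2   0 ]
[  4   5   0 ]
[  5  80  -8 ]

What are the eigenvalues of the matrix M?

The characteristic polynomial is p(t) = det(tI - M).
Expanding along the first row, p(t) = t^3 - 8t^2 - 65t + 504.
Try t = -8: p(-8) = 0, so -8 is a root.
Factor out (t + 8): p(t) = (t + 8)·(t^2 - 16t + 63).
The quadratic factors as (t - 7)·(t - 9).
Eigenvalues: -8, 7, 9.

-8, 7, 9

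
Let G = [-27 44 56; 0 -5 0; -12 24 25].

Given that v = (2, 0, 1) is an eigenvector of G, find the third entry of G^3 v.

1

First find the eigenvalue: Gv = (2, 0, 1) = 1·(2, 0, 1), so λ = 1.
Then G^3 v = λ^3·v = 1^3·(2, 0, 1) = 1·(2, 0, 1) = (2, 0, 1).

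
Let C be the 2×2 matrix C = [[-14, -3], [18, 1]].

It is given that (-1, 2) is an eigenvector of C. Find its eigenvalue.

-8

Compute Cv: C·(-1, 2) = (8, -16).
Since Cv = λv, compare component 1: 8 = λ·-1, so λ = -8.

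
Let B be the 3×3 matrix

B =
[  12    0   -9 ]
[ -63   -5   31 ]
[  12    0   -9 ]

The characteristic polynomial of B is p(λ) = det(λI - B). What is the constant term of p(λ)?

p(λ) = λ^3 + 2λ^2 - 15λ.
The constant term is 0.

0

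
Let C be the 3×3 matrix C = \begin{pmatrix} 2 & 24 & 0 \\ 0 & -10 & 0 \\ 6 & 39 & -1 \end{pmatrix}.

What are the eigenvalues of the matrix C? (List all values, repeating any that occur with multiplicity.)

-10, -1, 2

Set up det(rI - C) = 0.
Cofactor expansion gives p(r) = r^3 + 9r^2 - 12r - 20.
Since p(-1) = 0, r = -1 is a root.
Dividing by (r + 1) leaves r^2 + 8r - 20.
The quadratic factors as (r + 10)·(r - 2).
Eigenvalues: -10, -1, 2.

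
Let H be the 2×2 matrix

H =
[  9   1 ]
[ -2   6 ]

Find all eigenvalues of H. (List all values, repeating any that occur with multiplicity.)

7, 8

det(H - sI) = (9 - s)(6 - s) - (1)·(-2) = s^2 - 15s + 56.
This factors as (s - 7)·(s - 8) = 0.
Eigenvalues: 7, 8.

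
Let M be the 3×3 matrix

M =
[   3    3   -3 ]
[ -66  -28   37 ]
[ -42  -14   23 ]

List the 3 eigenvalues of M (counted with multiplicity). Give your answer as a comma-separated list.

Compute the characteristic polynomial p(r) = det(rI - M).
Cofactor expansion gives p(r) = r^3 + 2r^2 - 69r - 270.
Rational-root test: r = 9 gives p(9) = 0.
Dividing by (r - 9) leaves r^2 + 11r + 30.
The quadratic factors as (r + 6)·(r + 5).
Eigenvalues: -6, -5, 9.

-6, -5, 9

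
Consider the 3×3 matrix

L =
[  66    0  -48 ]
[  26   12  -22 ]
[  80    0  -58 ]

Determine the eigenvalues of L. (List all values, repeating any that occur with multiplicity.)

2, 6, 12

The characteristic polynomial is p(μ) = det(μI - L).
Cofactor expansion gives p(μ) = μ^3 - 20μ^2 + 108μ - 144.
Since p(6) = 0, μ = 6 is a root.
Factor out (μ - 6): p(μ) = (μ - 6)·(μ^2 - 14μ + 24).
The quadratic factors as (μ - 2)·(μ - 12).
Eigenvalues: 2, 6, 12.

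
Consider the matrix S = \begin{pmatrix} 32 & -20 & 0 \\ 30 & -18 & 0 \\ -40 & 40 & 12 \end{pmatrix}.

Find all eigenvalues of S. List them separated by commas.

Set up det(λI - S) = 0.
Expanding along the first row, p(λ) = λ^3 - 26λ^2 + 192λ - 288.
Try λ = 2: p(2) = 0, so 2 is a root.
Factor out (λ - 2): p(λ) = (λ - 2)·(λ^2 - 24λ + 144).
The quadratic factor is (λ - 12)^2.
Eigenvalues: 2, 12, 12.

2, 12, 12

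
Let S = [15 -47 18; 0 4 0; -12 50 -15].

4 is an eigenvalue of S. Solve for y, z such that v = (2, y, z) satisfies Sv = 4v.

2, 4

We need (S - 4I)v = 0.
S - 4I = [[11, -47, 18], [0, 0, 0], [-12, 50, -19]].
Row 1: (11)·2 + (-47)·y + (18)·z = 0
Row 2: (0)·2 + (0)·y + (0)·z = 0
Row 3: (-12)·2 + (50)·y + (-19)·z = 0
Solving gives y = 2, z = 4.
Check: S·(2, 2, 4) = (8, 8, 16) = 4·(2, 2, 4).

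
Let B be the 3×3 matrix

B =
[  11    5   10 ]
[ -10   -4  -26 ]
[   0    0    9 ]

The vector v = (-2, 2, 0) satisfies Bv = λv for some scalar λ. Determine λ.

Compute Bv: B·(-2, 2, 0) = (-12, 12, 0).
Since Bv = λv, compare component 1: -12 = λ·-2, so λ = 6.

6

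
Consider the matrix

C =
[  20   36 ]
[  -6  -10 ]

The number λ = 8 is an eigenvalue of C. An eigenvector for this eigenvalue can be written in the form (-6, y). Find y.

We need (C - 8I)v = 0.
C - 8I = [[12, 36], [-6, -18]].
Row 1: (12)·-6 + (36)·y = 0
Row 2: (-6)·-6 + (-18)·y = 0
Solving gives y = 2.
Check: C·(-6, 2) = (-48, 16) = 8·(-6, 2).

2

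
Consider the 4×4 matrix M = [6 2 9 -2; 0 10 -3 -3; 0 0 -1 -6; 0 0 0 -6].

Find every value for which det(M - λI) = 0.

-6, -1, 6, 10

M is upper triangular, so its eigenvalues are the diagonal entries.
Diagonal: 6, 10, -1, -6.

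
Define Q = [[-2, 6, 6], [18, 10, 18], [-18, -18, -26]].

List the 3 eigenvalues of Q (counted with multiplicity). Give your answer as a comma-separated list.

The characteristic polynomial is p(μ) = det(μI - Q).
Expanding the 3×3 determinant: p(μ) = μ^3 + 18μ^2 + 96μ + 128.
Rational-root test: μ = -2 gives p(-2) = 0.
Factor out (μ + 2): p(μ) = (μ + 2)·(μ^2 + 16μ + 64).
The quadratic factor is (μ + 8)^2.
Eigenvalues: -8, -8, -2.

-8, -8, -2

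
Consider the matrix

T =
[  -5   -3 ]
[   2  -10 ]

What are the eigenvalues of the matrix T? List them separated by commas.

det(T - λI) = (-5 - λ)(-10 - λ) - (-3)·(2) = λ^2 + 15λ + 56.
This factors as (λ + 8)·(λ + 7) = 0.
Eigenvalues: -8, -7.

-8, -7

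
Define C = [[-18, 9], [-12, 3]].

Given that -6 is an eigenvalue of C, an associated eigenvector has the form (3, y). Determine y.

We need (C + 6I)v = 0.
C + 6I = [[-12, 9], [-12, 9]].
Row 1: (-12)·3 + (9)·y = 0
Row 2: (-12)·3 + (9)·y = 0
Solving gives y = 4.
Check: C·(3, 4) = (-18, -24) = -6·(3, 4).

4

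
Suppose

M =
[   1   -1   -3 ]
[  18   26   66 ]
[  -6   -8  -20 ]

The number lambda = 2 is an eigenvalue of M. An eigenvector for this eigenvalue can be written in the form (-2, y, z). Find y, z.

We need (M - 2I)v = 0.
M - 2I = [[-1, -1, -3], [18, 24, 66], [-6, -8, -22]].
Row 1: (-1)·-2 + (-1)·y + (-3)·z = 0
Row 2: (18)·-2 + (24)·y + (66)·z = 0
Row 3: (-6)·-2 + (-8)·y + (-22)·z = 0
Solving gives y = -4, z = 2.
Check: M·(-2, -4, 2) = (-4, -8, 4) = 2·(-2, -4, 2).

-4, 2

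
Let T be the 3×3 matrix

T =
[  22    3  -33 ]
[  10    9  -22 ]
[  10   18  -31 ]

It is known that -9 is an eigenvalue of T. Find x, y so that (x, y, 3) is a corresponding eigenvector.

We need (T + 9I)v = 0.
T + 9I = [[31, 3, -33], [10, 18, -22], [10, 18, -22]].
Row 1: (31)·x + (3)·y + (-33)·3 = 0
Row 2: (10)·x + (18)·y + (-22)·3 = 0
Row 3: (10)·x + (18)·y + (-22)·3 = 0
Solving gives x = 3, y = 2.
Check: T·(3, 2, 3) = (-27, -18, -27) = -9·(3, 2, 3).

3, 2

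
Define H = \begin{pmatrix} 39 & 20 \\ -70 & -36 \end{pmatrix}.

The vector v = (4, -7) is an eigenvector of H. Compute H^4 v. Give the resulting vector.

(1024, -1792)

First find the eigenvalue: Hv = (16, -28) = 4·(4, -7), so λ = 4.
Then H^4 v = λ^4·v = 4^4·(4, -7) = 256·(4, -7) = (1024, -1792).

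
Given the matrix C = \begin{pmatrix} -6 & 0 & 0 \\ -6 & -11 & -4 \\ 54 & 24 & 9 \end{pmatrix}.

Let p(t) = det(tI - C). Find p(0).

-18

p(0) = det(0·I − C) = det(−C) = (−1)^3·det(C).
det(C) = 18, so p(0) = -18.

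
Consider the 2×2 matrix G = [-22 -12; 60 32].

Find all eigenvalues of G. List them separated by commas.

2, 8

det(G - sI) = (-22 - s)(32 - s) - (-12)·(60) = s^2 - 10s + 16.
This factors as (s - 2)·(s - 8) = 0.
Eigenvalues: 2, 8.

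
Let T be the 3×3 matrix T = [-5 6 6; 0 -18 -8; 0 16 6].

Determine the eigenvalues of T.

The characteristic polynomial is p(r) = det(rI - T).
Expanding the 3×3 determinant: p(r) = r^3 + 17r^2 + 80r + 100.
Try r = -2: p(-2) = 0, so -2 is a root.
Factor out (r + 2): p(r) = (r + 2)·(r^2 + 15r + 50).
The quadratic factors as (r + 10)·(r + 5).
Eigenvalues: -10, -5, -2.

-10, -5, -2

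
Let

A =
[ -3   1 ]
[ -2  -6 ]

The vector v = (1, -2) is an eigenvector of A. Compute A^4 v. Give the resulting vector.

First find the eigenvalue: Av = (-5, 10) = -5·(1, -2), so λ = -5.
Then A^4 v = λ^4·v = (-5)^4·(1, -2) = 625·(1, -2) = (625, -1250).

(625, -1250)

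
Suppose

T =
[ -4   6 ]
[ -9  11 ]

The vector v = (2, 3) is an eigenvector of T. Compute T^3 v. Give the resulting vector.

First find the eigenvalue: Tv = (10, 15) = 5·(2, 3), so λ = 5.
Then T^3 v = λ^3·v = 5^3·(2, 3) = 125·(2, 3) = (250, 375).

(250, 375)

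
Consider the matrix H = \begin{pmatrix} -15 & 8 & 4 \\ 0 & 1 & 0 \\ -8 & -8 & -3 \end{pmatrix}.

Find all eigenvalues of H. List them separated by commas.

The characteristic polynomial is p(μ) = det(μI - H).
Expanding along the first row, p(μ) = μ^3 + 17μ^2 + 59μ - 77.
Try μ = 1: p(1) = 0, so 1 is a root.
Dividing by (μ - 1) leaves μ^2 + 18μ + 77.
The quadratic factors as (μ + 11)·(μ + 7).
Eigenvalues: -11, -7, 1.

-11, -7, 1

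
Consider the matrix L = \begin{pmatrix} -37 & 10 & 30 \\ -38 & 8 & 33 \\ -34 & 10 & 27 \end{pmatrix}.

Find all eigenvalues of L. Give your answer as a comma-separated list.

-3, -2, 3

Compute the characteristic polynomial p(λ) = det(λI - L).
Cofactor expansion gives p(λ) = λ^3 + 2λ^2 - 9λ - 18.
Since p(-2) = 0, λ = -2 is a root.
Dividing by (λ + 2) leaves λ^2 - 9.
The quadratic factors as (λ + 3)·(λ - 3).
Eigenvalues: -3, -2, 3.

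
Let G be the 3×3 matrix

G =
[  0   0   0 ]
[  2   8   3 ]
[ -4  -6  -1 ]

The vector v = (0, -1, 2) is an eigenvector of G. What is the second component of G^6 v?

First find the eigenvalue: Gv = (0, -2, 4) = 2·(0, -1, 2), so λ = 2.
Then G^6 v = λ^6·v = 2^6·(0, -1, 2) = 64·(0, -1, 2) = (0, -64, 128).

-64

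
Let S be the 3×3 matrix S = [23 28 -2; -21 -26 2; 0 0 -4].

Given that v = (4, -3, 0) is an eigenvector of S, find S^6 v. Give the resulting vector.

First find the eigenvalue: Sv = (8, -6, 0) = 2·(4, -3, 0), so λ = 2.
Then S^6 v = λ^6·v = 2^6·(4, -3, 0) = 64·(4, -3, 0) = (256, -192, 0).

(256, -192, 0)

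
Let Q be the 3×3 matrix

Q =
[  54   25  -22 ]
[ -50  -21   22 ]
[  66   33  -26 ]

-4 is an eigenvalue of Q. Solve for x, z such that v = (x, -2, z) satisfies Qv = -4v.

We need (Q + 4I)v = 0.
Q + 4I = [[58, 25, -22], [-50, -17, 22], [66, 33, -22]].
Row 1: (58)·x + (25)·-2 + (-22)·z = 0
Row 2: (-50)·x + (-17)·-2 + (22)·z = 0
Row 3: (66)·x + (33)·-2 + (-22)·z = 0
Solving gives x = 2, z = 3.
Check: Q·(2, -2, 3) = (-8, 8, -12) = -4·(2, -2, 3).

2, 3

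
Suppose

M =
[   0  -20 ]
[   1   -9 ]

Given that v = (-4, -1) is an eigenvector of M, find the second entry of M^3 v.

First find the eigenvalue: Mv = (20, 5) = -5·(-4, -1), so λ = -5.
Then M^3 v = λ^3·v = (-5)^3·(-4, -1) = -125·(-4, -1) = (500, 125).

125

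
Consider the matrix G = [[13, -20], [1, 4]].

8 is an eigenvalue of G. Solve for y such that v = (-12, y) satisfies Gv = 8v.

-3

We need (G - 8I)v = 0.
G - 8I = [[5, -20], [1, -4]].
Row 1: (5)·-12 + (-20)·y = 0
Row 2: (1)·-12 + (-4)·y = 0
Solving gives y = -3.
Check: G·(-12, -3) = (-96, -24) = 8·(-12, -3).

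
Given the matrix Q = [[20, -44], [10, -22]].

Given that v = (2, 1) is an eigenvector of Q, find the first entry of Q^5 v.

-64

First find the eigenvalue: Qv = (-4, -2) = -2·(2, 1), so λ = -2.
Then Q^5 v = λ^5·v = (-2)^5·(2, 1) = -32·(2, 1) = (-64, -32).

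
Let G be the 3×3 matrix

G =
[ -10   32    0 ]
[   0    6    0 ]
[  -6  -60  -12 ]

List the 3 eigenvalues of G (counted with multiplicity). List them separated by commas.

-12, -10, 6

The characteristic polynomial is p(r) = det(rI - G).
Expanding along the first row, p(r) = r^3 + 16r^2 - 12r - 720.
Since p(6) = 0, r = 6 is a root.
Dividing by (r - 6) leaves r^2 + 22r + 120.
The quadratic factors as (r + 12)·(r + 10).
Eigenvalues: -12, -10, 6.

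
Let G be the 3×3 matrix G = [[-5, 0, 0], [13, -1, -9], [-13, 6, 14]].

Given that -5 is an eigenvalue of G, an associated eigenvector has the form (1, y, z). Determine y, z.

-1, 1

We need (G + 5I)v = 0.
G + 5I = [[0, 0, 0], [13, 4, -9], [-13, 6, 19]].
Row 1: (0)·1 + (0)·y + (0)·z = 0
Row 2: (13)·1 + (4)·y + (-9)·z = 0
Row 3: (-13)·1 + (6)·y + (19)·z = 0
Solving gives y = -1, z = 1.
Check: G·(1, -1, 1) = (-5, 5, -5) = -5·(1, -1, 1).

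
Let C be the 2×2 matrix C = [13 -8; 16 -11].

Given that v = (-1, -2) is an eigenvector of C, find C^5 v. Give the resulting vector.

First find the eigenvalue: Cv = (3, 6) = -3·(-1, -2), so λ = -3.
Then C^5 v = λ^5·v = (-3)^5·(-1, -2) = -243·(-1, -2) = (243, 486).

(243, 486)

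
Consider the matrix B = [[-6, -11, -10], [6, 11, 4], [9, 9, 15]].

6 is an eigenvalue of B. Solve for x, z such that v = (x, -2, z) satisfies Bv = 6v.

We need (B - 6I)v = 0.
B - 6I = [[-12, -11, -10], [6, 5, 4], [9, 9, 9]].
Row 1: (-12)·x + (-11)·-2 + (-10)·z = 0
Row 2: (6)·x + (5)·-2 + (4)·z = 0
Row 3: (9)·x + (9)·-2 + (9)·z = 0
Solving gives x = 1, z = 1.
Check: B·(1, -2, 1) = (6, -12, 6) = 6·(1, -2, 1).

1, 1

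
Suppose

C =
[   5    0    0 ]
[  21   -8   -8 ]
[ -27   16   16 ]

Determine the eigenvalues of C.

0, 5, 8

Compute the characteristic polynomial p(lambda) = det(lambda·I - C).
Cofactor expansion gives p(lambda) = lambda^3 - 13·lambda^2 + 40·lambda.
Try lambda = 5: p(5) = 0, so 5 is a root.
Factor out (lambda - 5): p(lambda) = (lambda - 5)·(lambda^2 - 8·lambda).
The quadratic factors as lambda·(lambda - 8).
Eigenvalues: 0, 5, 8.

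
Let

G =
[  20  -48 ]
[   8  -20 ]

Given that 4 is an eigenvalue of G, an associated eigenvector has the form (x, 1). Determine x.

We need (G - 4I)v = 0.
G - 4I = [[16, -48], [8, -24]].
Row 1: (16)·x + (-48)·1 = 0
Row 2: (8)·x + (-24)·1 = 0
Solving gives x = 3.
Check: G·(3, 1) = (12, 4) = 4·(3, 1).

3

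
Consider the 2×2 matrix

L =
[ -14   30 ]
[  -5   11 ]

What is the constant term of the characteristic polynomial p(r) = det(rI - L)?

-4

p(0) = det(0·I − L) = det(−L) = (−1)^2·det(L).
det(L) = -4, so p(0) = -4.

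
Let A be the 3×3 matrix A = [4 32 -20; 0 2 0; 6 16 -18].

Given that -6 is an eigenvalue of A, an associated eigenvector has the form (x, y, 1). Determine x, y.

We need (A + 6I)v = 0.
A + 6I = [[10, 32, -20], [0, 8, 0], [6, 16, -12]].
Row 1: (10)·x + (32)·y + (-20)·1 = 0
Row 2: (0)·x + (8)·y + (0)·1 = 0
Row 3: (6)·x + (16)·y + (-12)·1 = 0
Solving gives x = 2, y = 0.
Check: A·(2, 0, 1) = (-12, 0, -6) = -6·(2, 0, 1).

2, 0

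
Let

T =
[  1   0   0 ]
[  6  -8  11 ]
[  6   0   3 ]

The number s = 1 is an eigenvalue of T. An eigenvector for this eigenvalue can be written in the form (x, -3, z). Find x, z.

1, -3

We need (T - 1I)v = 0.
T - 1I = [[0, 0, 0], [6, -9, 11], [6, 0, 2]].
Row 1: (0)·x + (0)·-3 + (0)·z = 0
Row 2: (6)·x + (-9)·-3 + (11)·z = 0
Row 3: (6)·x + (0)·-3 + (2)·z = 0
Solving gives x = 1, z = -3.
Check: T·(1, -3, -3) = (1, -3, -3) = 1·(1, -3, -3).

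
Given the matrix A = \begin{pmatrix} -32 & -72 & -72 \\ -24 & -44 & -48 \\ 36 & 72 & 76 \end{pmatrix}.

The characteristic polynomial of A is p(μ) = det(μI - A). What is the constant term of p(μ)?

p(μ) = μ^3 - 48μ + 128.
The constant term is 128.

128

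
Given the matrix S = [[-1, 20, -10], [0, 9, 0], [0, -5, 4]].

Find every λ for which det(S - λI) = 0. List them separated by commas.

-1, 4, 9

The characteristic polynomial is p(t) = det(tI - S).
Cofactor expansion gives p(t) = t^3 - 12t^2 + 23t + 36.
Try t = -1: p(-1) = 0, so -1 is a root.
Dividing by (t + 1) leaves t^2 - 13t + 36.
The quadratic factors as (t - 4)·(t - 9).
Eigenvalues: -1, 4, 9.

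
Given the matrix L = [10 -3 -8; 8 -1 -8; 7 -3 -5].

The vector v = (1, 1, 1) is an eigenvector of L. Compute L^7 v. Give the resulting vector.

First find the eigenvalue: Lv = (-1, -1, -1) = -1·(1, 1, 1), so λ = -1.
Then L^7 v = λ^7·v = (-1)^7·(1, 1, 1) = -1·(1, 1, 1) = (-1, -1, -1).

(-1, -1, -1)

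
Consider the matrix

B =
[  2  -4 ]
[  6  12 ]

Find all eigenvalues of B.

6, 8

det(B - μI) = (2 - μ)(12 - μ) - (-4)·(6) = μ^2 - 14μ + 48.
This factors as (μ - 6)·(μ - 8) = 0.
Eigenvalues: 6, 8.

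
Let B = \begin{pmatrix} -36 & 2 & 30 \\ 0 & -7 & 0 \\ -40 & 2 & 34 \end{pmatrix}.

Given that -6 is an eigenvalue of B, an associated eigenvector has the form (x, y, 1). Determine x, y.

We need (B + 6I)v = 0.
B + 6I = [[-30, 2, 30], [0, -1, 0], [-40, 2, 40]].
Row 1: (-30)·x + (2)·y + (30)·1 = 0
Row 2: (0)·x + (-1)·y + (0)·1 = 0
Row 3: (-40)·x + (2)·y + (40)·1 = 0
Solving gives x = 1, y = 0.
Check: B·(1, 0, 1) = (-6, 0, -6) = -6·(1, 0, 1).

1, 0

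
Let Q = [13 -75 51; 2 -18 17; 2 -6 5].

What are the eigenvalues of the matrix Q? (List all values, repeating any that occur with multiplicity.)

Set up det(λI - Q) = 0.
Expanding the 3×3 determinant: p(λ) = λ^3 - 109λ + 420.
Try λ = 5: p(5) = 0, so 5 is a root.
Factor out (λ - 5): p(λ) = (λ - 5)·(λ^2 + 5λ - 84).
The quadratic factors as (λ + 12)·(λ - 7).
Eigenvalues: -12, 5, 7.

-12, 5, 7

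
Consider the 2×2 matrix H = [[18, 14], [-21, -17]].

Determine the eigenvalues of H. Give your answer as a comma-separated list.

det(H - μI) = (18 - μ)(-17 - μ) - (14)·(-21) = μ^2 - μ - 12.
This factors as (μ + 3)·(μ - 4) = 0.
Eigenvalues: -3, 4.

-3, 4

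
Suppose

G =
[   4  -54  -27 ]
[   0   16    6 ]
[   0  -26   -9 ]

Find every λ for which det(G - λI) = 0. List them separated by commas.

Set up det(μI - G) = 0.
Cofactor expansion gives p(μ) = μ^3 - 11μ^2 + 40μ - 48.
Rational-root test: μ = 3 gives p(3) = 0.
Factor out (μ - 3): p(μ) = (μ - 3)·(μ^2 - 8μ + 16).
The quadratic factor is (μ - 4)^2.
Eigenvalues: 3, 4, 4.

3, 4, 4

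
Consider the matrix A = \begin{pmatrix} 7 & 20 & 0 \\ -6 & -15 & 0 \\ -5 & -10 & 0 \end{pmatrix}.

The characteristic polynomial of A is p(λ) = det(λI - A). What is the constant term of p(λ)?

0

p(λ) = λ^3 + 8λ^2 + 15λ.
The constant term is 0.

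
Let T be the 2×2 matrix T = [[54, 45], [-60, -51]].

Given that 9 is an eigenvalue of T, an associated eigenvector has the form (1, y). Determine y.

-1

We need (T - 9I)v = 0.
T - 9I = [[45, 45], [-60, -60]].
Row 1: (45)·1 + (45)·y = 0
Row 2: (-60)·1 + (-60)·y = 0
Solving gives y = -1.
Check: T·(1, -1) = (9, -9) = 9·(1, -1).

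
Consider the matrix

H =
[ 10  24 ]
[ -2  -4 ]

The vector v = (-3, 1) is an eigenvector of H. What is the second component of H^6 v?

64

First find the eigenvalue: Hv = (-6, 2) = 2·(-3, 1), so λ = 2.
Then H^6 v = λ^6·v = 2^6·(-3, 1) = 64·(-3, 1) = (-192, 64).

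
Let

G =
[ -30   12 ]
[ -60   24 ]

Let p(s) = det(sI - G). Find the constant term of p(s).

0

p(s) = s^2 + 6s.
The constant term is 0.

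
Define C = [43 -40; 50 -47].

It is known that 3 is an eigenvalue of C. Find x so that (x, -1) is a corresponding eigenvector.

-1

We need (C - 3I)v = 0.
C - 3I = [[40, -40], [50, -50]].
Row 1: (40)·x + (-40)·-1 = 0
Row 2: (50)·x + (-50)·-1 = 0
Solving gives x = -1.
Check: C·(-1, -1) = (-3, -3) = 3·(-1, -1).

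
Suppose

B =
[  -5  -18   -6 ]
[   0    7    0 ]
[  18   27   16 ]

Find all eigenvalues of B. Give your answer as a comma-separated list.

The characteristic polynomial is p(lambda) = det(lambda·I - B).
Expanding the 3×3 determinant: p(lambda) = lambda^3 - 18·lambda^2 + 105·lambda - 196.
Rational-root test: lambda = 7 gives p(7) = 0.
Dividing by (lambda - 7) leaves lambda^2 - 11·lambda + 28.
The quadratic factors as (lambda - 4)·(lambda - 7).
Eigenvalues: 4, 7, 7.

4, 7, 7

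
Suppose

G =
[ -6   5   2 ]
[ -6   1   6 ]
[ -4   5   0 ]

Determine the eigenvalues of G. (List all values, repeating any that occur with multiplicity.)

The characteristic polynomial is p(r) = det(rI - G).
Expanding the 3×3 determinant: p(r) = r^3 + 5r^2 + 2r - 8.
Try r = -2: p(-2) = 0, so -2 is a root.
Factor out (r + 2): p(r) = (r + 2)·(r^2 + 3r - 4).
The quadratic factors as (r + 4)·(r - 1).
Eigenvalues: -4, -2, 1.

-4, -2, 1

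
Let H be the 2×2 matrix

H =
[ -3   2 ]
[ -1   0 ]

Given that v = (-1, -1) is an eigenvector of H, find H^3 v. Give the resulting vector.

First find the eigenvalue: Hv = (1, 1) = -1·(-1, -1), so λ = -1.
Then H^3 v = λ^3·v = (-1)^3·(-1, -1) = -1·(-1, -1) = (1, 1).

(1, 1)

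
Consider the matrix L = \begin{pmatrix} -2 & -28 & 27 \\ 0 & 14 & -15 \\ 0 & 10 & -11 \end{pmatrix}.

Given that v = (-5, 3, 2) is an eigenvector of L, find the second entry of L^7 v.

First find the eigenvalue: Lv = (-20, 12, 8) = 4·(-5, 3, 2), so λ = 4.
Then L^7 v = λ^7·v = 4^7·(-5, 3, 2) = 16384·(-5, 3, 2) = (-81920, 49152, 32768).

49152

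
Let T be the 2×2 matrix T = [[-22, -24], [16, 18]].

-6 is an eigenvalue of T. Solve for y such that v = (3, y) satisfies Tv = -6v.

We need (T + 6I)v = 0.
T + 6I = [[-16, -24], [16, 24]].
Row 1: (-16)·3 + (-24)·y = 0
Row 2: (16)·3 + (24)·y = 0
Solving gives y = -2.
Check: T·(3, -2) = (-18, 12) = -6·(3, -2).

-2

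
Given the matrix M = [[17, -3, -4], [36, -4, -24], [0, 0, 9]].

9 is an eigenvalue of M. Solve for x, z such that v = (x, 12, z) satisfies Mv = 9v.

We need (M - 9I)v = 0.
M - 9I = [[8, -3, -4], [36, -13, -24], [0, 0, 0]].
Row 1: (8)·x + (-3)·12 + (-4)·z = 0
Row 2: (36)·x + (-13)·12 + (-24)·z = 0
Row 3: (0)·x + (0)·12 + (0)·z = 0
Solving gives x = 5, z = 1.
Check: M·(5, 12, 1) = (45, 108, 9) = 9·(5, 12, 1).

5, 1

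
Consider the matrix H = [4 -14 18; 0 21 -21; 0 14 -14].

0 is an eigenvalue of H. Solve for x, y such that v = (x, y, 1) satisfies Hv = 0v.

-1, 1

We need (H)v = 0.
H = [[4, -14, 18], [0, 21, -21], [0, 14, -14]].
Row 1: (4)·x + (-14)·y + (18)·1 = 0
Row 2: (0)·x + (21)·y + (-21)·1 = 0
Row 3: (0)·x + (14)·y + (-14)·1 = 0
Solving gives x = -1, y = 1.
Check: H·(-1, 1, 1) = (0, 0, 0) = 0·(-1, 1, 1).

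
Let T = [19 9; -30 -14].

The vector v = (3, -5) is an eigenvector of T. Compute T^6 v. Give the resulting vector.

First find the eigenvalue: Tv = (12, -20) = 4·(3, -5), so λ = 4.
Then T^6 v = λ^6·v = 4^6·(3, -5) = 4096·(3, -5) = (12288, -20480).

(12288, -20480)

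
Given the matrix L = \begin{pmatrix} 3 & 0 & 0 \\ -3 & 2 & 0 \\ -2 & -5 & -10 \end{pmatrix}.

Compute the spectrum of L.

L is lower triangular, so its eigenvalues are the diagonal entries.
Diagonal: 3, 2, -10.

-10, 2, 3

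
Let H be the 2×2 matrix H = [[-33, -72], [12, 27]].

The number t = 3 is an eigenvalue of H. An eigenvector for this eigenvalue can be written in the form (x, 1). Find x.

-2

We need (H - 3I)v = 0.
H - 3I = [[-36, -72], [12, 24]].
Row 1: (-36)·x + (-72)·1 = 0
Row 2: (12)·x + (24)·1 = 0
Solving gives x = -2.
Check: H·(-2, 1) = (-6, 3) = 3·(-2, 1).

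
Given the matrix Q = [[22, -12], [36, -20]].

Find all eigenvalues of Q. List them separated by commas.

det(Q - λI) = (22 - λ)(-20 - λ) - (-12)·(36) = λ^2 - 2λ - 8.
This factors as (λ + 2)·(λ - 4) = 0.
Eigenvalues: -2, 4.

-2, 4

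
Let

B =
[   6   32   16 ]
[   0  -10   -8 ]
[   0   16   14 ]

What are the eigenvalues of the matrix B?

Set up det(λI - B) = 0.
Cofactor expansion gives p(λ) = λ^3 - 10λ^2 + 12λ + 72.
Rational-root test: λ = -2 gives p(-2) = 0.
Factor out (λ + 2): p(λ) = (λ + 2)·(λ^2 - 12λ + 36).
The quadratic factor is (λ - 6)^2.
Eigenvalues: -2, 6, 6.

-2, 6, 6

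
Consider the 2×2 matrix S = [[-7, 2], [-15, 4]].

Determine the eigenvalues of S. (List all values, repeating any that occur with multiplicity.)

-2, -1

det(S - sI) = (-7 - s)(4 - s) - (2)·(-15) = s^2 + 3s + 2.
This factors as (s + 2)·(s + 1) = 0.
Eigenvalues: -2, -1.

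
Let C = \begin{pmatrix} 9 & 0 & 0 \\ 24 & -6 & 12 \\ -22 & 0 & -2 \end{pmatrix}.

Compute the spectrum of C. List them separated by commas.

Set up det(λI - C) = 0.
Expanding along the first row, p(λ) = λ^3 - λ^2 - 60λ - 108.
Rational-root test: λ = -2 gives p(-2) = 0.
Factor out (λ + 2): p(λ) = (λ + 2)·(λ^2 - 3λ - 54).
The quadratic factors as (λ + 6)·(λ - 9).
Eigenvalues: -6, -2, 9.

-6, -2, 9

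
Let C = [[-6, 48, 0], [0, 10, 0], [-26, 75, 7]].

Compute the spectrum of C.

Set up det(tI - C) = 0.
Expanding along the first row, p(t) = t^3 - 11t^2 - 32t + 420.
Try t = -6: p(-6) = 0, so -6 is a root.
Dividing by (t + 6) leaves t^2 - 17t + 70.
The quadratic factors as (t - 7)·(t - 10).
Eigenvalues: -6, 7, 10.

-6, 7, 10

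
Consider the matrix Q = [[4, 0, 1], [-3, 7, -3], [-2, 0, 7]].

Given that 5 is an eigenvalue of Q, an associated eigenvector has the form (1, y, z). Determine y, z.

We need (Q - 5I)v = 0.
Q - 5I = [[-1, 0, 1], [-3, 2, -3], [-2, 0, 2]].
Row 1: (-1)·1 + (0)·y + (1)·z = 0
Row 2: (-3)·1 + (2)·y + (-3)·z = 0
Row 3: (-2)·1 + (0)·y + (2)·z = 0
Solving gives y = 3, z = 1.
Check: Q·(1, 3, 1) = (5, 15, 5) = 5·(1, 3, 1).

3, 1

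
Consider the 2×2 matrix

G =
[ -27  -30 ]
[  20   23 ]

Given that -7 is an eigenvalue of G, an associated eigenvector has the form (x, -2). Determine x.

3

We need (G + 7I)v = 0.
G + 7I = [[-20, -30], [20, 30]].
Row 1: (-20)·x + (-30)·-2 = 0
Row 2: (20)·x + (30)·-2 = 0
Solving gives x = 3.
Check: G·(3, -2) = (-21, 14) = -7·(3, -2).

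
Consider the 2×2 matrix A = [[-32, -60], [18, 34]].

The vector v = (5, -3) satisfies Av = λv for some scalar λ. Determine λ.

Compute Av: A·(5, -3) = (20, -12).
Since Av = λv, compare component 1: 20 = λ·5, so λ = 4.

4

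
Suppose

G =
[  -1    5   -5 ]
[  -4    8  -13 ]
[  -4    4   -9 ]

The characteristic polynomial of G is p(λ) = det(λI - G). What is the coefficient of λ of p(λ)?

p(λ) = λ^3 + 2λ^2 - 19λ - 20.
The coefficient of λ is -19.

-19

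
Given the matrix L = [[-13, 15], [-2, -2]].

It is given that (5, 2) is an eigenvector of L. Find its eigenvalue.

Compute Lv: L·(5, 2) = (-35, -14).
Since Lv = λv, compare component 1: -35 = λ·5, so λ = -7.

-7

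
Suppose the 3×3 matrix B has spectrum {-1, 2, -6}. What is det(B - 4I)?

-100

If B has eigenvalues -1, 2, -6, then B - 4I has eigenvalues -5, -2, -10.
det(B - 4I) = (-5) · (-2) · (-10) = -100.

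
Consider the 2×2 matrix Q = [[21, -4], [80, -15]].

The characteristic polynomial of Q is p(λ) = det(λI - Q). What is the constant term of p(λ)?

p(λ) = λ^2 - 6λ + 5.
The constant term is 5.

5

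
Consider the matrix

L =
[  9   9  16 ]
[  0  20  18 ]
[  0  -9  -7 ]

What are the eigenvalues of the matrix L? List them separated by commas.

The characteristic polynomial is p(r) = det(rI - L).
Expanding along the first row, p(r) = r^3 - 22r^2 + 139r - 198.
Try r = 9: p(9) = 0, so 9 is a root.
Dividing by (r - 9) leaves r^2 - 13r + 22.
The quadratic factors as (r - 2)·(r - 11).
Eigenvalues: 2, 9, 11.

2, 9, 11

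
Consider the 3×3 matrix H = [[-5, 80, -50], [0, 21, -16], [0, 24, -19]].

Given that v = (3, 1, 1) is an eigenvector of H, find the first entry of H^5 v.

9375

First find the eigenvalue: Hv = (15, 5, 5) = 5·(3, 1, 1), so λ = 5.
Then H^5 v = λ^5·v = 5^5·(3, 1, 1) = 3125·(3, 1, 1) = (9375, 3125, 3125).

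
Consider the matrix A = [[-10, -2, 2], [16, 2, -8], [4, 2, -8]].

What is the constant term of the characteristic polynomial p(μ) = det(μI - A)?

144

p(0) = det(0·I − A) = det(−A) = (−1)^3·det(A).
det(A) = -144, so p(0) = 144.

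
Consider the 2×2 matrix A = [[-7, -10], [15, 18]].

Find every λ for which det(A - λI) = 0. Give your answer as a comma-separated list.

3, 8

det(A - sI) = (-7 - s)(18 - s) - (-10)·(15) = s^2 - 11s + 24.
This factors as (s - 3)·(s - 8) = 0.
Eigenvalues: 3, 8.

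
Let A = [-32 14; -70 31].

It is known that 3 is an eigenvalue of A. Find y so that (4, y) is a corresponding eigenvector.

We need (A - 3I)v = 0.
A - 3I = [[-35, 14], [-70, 28]].
Row 1: (-35)·4 + (14)·y = 0
Row 2: (-70)·4 + (28)·y = 0
Solving gives y = 10.
Check: A·(4, 10) = (12, 30) = 3·(4, 10).

10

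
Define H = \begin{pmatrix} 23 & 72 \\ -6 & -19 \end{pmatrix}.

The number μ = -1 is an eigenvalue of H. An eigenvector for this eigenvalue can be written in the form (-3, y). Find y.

1

We need (H + 1I)v = 0.
H + 1I = [[24, 72], [-6, -18]].
Row 1: (24)·-3 + (72)·y = 0
Row 2: (-6)·-3 + (-18)·y = 0
Solving gives y = 1.
Check: H·(-3, 1) = (3, -1) = -1·(-3, 1).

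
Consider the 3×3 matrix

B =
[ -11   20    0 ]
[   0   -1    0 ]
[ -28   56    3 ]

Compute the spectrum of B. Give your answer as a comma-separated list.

-11, -1, 3

Compute the characteristic polynomial p(μ) = det(μI - B).
Expanding along the first row, p(μ) = μ^3 + 9μ^2 - 25μ - 33.
Rational-root test: μ = 3 gives p(3) = 0.
Factor out (μ - 3): p(μ) = (μ - 3)·(μ^2 + 12μ + 11).
The quadratic factors as (μ + 11)·(μ + 1).
Eigenvalues: -11, -1, 3.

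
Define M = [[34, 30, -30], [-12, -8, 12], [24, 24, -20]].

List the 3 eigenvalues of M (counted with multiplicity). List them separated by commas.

Set up det(lambda·I - M) = 0.
Expanding the 3×3 determinant: p(lambda) = lambda^3 - 6·lambda^2 + 32.
Since p(4) = 0, lambda = 4 is a root.
Factor out (lambda - 4): p(lambda) = (lambda - 4)·(lambda^2 - 2·lambda - 8).
The quadratic factors as (lambda + 2)·(lambda - 4).
Eigenvalues: -2, 4, 4.

-2, 4, 4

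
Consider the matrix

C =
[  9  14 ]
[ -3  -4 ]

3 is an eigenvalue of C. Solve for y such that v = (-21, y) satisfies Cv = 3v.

We need (C - 3I)v = 0.
C - 3I = [[6, 14], [-3, -7]].
Row 1: (6)·-21 + (14)·y = 0
Row 2: (-3)·-21 + (-7)·y = 0
Solving gives y = 9.
Check: C·(-21, 9) = (-63, 27) = 3·(-21, 9).

9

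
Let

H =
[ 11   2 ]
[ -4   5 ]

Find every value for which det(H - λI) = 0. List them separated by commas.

7, 9

det(H - λI) = (11 - λ)(5 - λ) - (2)·(-4) = λ^2 - 16λ + 63.
This factors as (λ - 7)·(λ - 9) = 0.
Eigenvalues: 7, 9.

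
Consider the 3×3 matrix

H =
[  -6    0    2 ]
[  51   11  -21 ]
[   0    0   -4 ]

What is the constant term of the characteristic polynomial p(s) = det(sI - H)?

-264

p(0) = det(0·I − H) = det(−H) = (−1)^3·det(H).
det(H) = 264, so p(0) = -264.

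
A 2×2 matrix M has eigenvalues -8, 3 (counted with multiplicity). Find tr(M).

trace(M) is the sum of the eigenvalues: (-8) + (3) = -5.

-5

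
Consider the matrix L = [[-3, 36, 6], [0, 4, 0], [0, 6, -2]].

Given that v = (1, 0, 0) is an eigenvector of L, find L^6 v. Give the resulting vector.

First find the eigenvalue: Lv = (-3, 0, 0) = -3·(1, 0, 0), so λ = -3.
Then L^6 v = λ^6·v = (-3)^6·(1, 0, 0) = 729·(1, 0, 0) = (729, 0, 0).

(729, 0, 0)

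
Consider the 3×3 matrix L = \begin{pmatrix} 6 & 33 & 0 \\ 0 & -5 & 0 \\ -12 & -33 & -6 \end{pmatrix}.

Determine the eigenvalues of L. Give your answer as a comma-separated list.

-6, -5, 6

Set up det(μI - L) = 0.
Cofactor expansion gives p(μ) = μ^3 + 5μ^2 - 36μ - 180.
Rational-root test: μ = -5 gives p(-5) = 0.
Factor out (μ + 5): p(μ) = (μ + 5)·(μ^2 - 36).
The quadratic factors as (μ + 6)·(μ - 6).
Eigenvalues: -6, -5, 6.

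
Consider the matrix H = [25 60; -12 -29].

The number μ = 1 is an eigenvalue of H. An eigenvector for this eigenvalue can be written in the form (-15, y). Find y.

6

We need (H - 1I)v = 0.
H - 1I = [[24, 60], [-12, -30]].
Row 1: (24)·-15 + (60)·y = 0
Row 2: (-12)·-15 + (-30)·y = 0
Solving gives y = 6.
Check: H·(-15, 6) = (-15, 6) = 1·(-15, 6).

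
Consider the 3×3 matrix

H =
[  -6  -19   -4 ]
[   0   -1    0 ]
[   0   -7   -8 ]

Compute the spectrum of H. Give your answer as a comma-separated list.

Set up det(lambda·I - H) = 0.
Expanding the 3×3 determinant: p(lambda) = lambda^3 + 15·lambda^2 + 62·lambda + 48.
Since p(-1) = 0, lambda = -1 is a root.
Dividing by (lambda + 1) leaves lambda^2 + 14·lambda + 48.
The quadratic factors as (lambda + 8)·(lambda + 6).
Eigenvalues: -8, -6, -1.

-8, -6, -1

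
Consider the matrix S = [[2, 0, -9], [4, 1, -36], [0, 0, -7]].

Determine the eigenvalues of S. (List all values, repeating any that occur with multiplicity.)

-7, 1, 2

Compute the characteristic polynomial p(t) = det(tI - S).
Cofactor expansion gives p(t) = t^3 + 4t^2 - 19t + 14.
Rational-root test: t = 1 gives p(1) = 0.
Dividing by (t - 1) leaves t^2 + 5t - 14.
The quadratic factors as (t + 7)·(t - 2).
Eigenvalues: -7, 1, 2.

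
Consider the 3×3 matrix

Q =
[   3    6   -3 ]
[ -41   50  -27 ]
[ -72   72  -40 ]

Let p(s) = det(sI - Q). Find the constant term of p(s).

288

p(s) = s^3 - 13s^2 + 4s + 288.
The constant term is 288.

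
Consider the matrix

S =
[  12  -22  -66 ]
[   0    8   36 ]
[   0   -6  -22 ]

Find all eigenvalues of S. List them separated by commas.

Compute the characteristic polynomial p(μ) = det(μI - S).
Cofactor expansion gives p(μ) = μ^3 + 2μ^2 - 128μ - 480.
Since p(-4) = 0, μ = -4 is a root.
Dividing by (μ + 4) leaves μ^2 - 2μ - 120.
The quadratic factors as (μ + 10)·(μ - 12).
Eigenvalues: -10, -4, 12.

-10, -4, 12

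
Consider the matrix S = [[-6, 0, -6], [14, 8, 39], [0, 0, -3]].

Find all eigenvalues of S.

-6, -3, 8

The characteristic polynomial is p(λ) = det(λI - S).
Expanding along the first row, p(λ) = λ^3 + λ^2 - 54λ - 144.
Since p(-3) = 0, λ = -3 is a root.
Factor out (λ + 3): p(λ) = (λ + 3)·(λ^2 - 2λ - 48).
The quadratic factors as (λ + 6)·(λ - 8).
Eigenvalues: -6, -3, 8.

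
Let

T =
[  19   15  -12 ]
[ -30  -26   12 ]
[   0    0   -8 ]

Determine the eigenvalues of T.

-11, -8, 4

Set up det(rI - T) = 0.
Expanding along the first row, p(r) = r^3 + 15r^2 + 12r - 352.
Rational-root test: r = -11 gives p(-11) = 0.
Dividing by (r + 11) leaves r^2 + 4r - 32.
The quadratic factors as (r + 8)·(r - 4).
Eigenvalues: -11, -8, 4.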